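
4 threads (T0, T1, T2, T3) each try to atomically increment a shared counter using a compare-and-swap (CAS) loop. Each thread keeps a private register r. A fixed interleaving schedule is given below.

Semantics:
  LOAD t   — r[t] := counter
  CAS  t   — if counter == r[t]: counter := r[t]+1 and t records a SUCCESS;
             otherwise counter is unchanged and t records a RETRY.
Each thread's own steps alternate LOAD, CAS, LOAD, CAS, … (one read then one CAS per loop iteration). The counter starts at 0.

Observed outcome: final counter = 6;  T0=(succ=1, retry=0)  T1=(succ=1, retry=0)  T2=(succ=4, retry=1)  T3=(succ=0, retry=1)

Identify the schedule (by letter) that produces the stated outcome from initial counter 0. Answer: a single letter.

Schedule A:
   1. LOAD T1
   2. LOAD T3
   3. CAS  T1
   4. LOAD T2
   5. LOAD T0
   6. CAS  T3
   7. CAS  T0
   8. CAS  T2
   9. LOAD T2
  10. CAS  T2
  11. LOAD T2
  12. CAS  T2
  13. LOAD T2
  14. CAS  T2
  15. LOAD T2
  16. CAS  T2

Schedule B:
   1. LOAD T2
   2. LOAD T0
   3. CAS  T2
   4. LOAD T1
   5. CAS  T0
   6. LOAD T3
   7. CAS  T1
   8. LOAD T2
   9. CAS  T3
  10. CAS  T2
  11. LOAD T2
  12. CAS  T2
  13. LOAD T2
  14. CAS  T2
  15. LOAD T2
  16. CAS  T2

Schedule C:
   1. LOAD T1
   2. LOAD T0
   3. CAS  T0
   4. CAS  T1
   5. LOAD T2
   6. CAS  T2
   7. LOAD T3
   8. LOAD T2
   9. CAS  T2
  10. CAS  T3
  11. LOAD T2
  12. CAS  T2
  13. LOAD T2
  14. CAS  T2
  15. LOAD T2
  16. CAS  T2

A

Simulating candidate A:
step 1: T1 LOAD ⇒ load; ctr=0 reg=0
step 2: T3 LOAD ⇒ load; ctr=0 reg=0
step 3: T1 CAS ⇒ ok; ctr=1 reg=0
step 4: T2 LOAD ⇒ load; ctr=1 reg=1
step 5: T0 LOAD ⇒ load; ctr=1 reg=1
step 6: T3 CAS ⇒ retry; ctr=1 reg=0
step 7: T0 CAS ⇒ ok; ctr=2 reg=1
step 8: T2 CAS ⇒ retry; ctr=2 reg=1
step 9: T2 LOAD ⇒ load; ctr=2 reg=2
step 10: T2 CAS ⇒ ok; ctr=3 reg=2
step 11: T2 LOAD ⇒ load; ctr=3 reg=3
step 12: T2 CAS ⇒ ok; ctr=4 reg=3
step 13: T2 LOAD ⇒ load; ctr=4 reg=4
step 14: T2 CAS ⇒ ok; ctr=5 reg=4
step 15: T2 LOAD ⇒ load; ctr=5 reg=5
step 16: T2 CAS ⇒ ok; ctr=6 reg=5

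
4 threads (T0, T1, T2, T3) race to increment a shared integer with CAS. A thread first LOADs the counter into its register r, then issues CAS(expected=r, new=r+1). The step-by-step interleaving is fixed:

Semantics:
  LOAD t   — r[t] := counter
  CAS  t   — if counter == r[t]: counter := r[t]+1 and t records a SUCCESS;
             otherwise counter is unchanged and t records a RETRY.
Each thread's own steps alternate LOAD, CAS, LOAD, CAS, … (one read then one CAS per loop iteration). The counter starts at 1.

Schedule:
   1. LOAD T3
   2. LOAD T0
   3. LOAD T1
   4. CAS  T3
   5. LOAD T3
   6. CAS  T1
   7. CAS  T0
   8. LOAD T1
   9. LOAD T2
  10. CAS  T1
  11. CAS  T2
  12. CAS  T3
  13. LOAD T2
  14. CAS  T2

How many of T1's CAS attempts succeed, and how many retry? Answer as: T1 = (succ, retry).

T3 LOAD — after: cnt=1, r=1 — load
T0 LOAD — after: cnt=1, r=1 — load
T1 LOAD — after: cnt=1, r=1 — load
T3 CAS — after: cnt=2, r=1 — ok
T3 LOAD — after: cnt=2, r=2 — load
T1 CAS — after: cnt=2, r=1 — retry
T0 CAS — after: cnt=2, r=1 — retry
T1 LOAD — after: cnt=2, r=2 — load
T2 LOAD — after: cnt=2, r=2 — load
T1 CAS — after: cnt=3, r=2 — ok
T2 CAS — after: cnt=3, r=2 — retry
T3 CAS — after: cnt=3, r=2 — retry
T2 LOAD — after: cnt=3, r=3 — load
T2 CAS — after: cnt=4, r=3 — ok

T1 = (1, 1)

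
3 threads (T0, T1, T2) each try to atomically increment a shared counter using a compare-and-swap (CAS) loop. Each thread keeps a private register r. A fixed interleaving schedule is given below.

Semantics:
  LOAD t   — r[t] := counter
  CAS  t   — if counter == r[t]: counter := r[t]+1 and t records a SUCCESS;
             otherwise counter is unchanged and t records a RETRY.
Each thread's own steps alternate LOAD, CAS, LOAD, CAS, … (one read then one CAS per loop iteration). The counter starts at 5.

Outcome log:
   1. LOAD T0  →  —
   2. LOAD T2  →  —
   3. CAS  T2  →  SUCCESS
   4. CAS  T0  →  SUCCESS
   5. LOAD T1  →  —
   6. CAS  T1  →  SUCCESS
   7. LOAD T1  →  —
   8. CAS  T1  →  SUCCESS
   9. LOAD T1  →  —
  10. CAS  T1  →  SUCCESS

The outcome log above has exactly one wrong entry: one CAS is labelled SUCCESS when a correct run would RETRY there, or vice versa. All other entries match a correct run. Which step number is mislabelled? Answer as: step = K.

Re-executing:
   1) LOAD T0:  M=5  r_T0=5
   2) LOAD T2:  M=5  r_T2=5
   3) CAS  T2:  M=6  r_T2=5 ✓
   4) CAS  T0:  M=6  r_T0=5 ✗
   5) LOAD T1:  M=6  r_T1=6
   6) CAS  T1:  M=7  r_T1=6 ✓
   7) LOAD T1:  M=7  r_T1=7
   8) CAS  T1:  M=8  r_T1=7 ✓
   9) LOAD T1:  M=8  r_T1=8
  10) CAS  T1:  M=9  r_T1=8 ✓
Log disagrees first at step 4.

step = 4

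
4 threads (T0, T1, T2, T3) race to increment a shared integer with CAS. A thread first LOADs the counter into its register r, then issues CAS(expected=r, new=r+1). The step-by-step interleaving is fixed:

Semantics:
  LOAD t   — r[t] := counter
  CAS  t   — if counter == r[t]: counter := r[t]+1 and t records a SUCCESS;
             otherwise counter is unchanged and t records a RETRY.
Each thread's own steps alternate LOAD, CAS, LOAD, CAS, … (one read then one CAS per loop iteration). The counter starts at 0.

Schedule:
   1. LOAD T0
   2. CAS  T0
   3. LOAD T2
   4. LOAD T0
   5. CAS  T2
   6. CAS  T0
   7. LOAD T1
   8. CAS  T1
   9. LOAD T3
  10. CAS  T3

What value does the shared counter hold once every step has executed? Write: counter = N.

#1 T0 reads 0
#2 T0 CAS(0→1) writes; counter now 1
#3 T2 reads 1
#4 T0 reads 1
#5 T2 CAS(1→2) writes; counter now 2
#6 T0 CAS(1→2) fails; counter now 2
#7 T1 reads 2
#8 T1 CAS(2→3) writes; counter now 3
#9 T3 reads 3
#10 T3 CAS(3→4) writes; counter now 4

counter = 4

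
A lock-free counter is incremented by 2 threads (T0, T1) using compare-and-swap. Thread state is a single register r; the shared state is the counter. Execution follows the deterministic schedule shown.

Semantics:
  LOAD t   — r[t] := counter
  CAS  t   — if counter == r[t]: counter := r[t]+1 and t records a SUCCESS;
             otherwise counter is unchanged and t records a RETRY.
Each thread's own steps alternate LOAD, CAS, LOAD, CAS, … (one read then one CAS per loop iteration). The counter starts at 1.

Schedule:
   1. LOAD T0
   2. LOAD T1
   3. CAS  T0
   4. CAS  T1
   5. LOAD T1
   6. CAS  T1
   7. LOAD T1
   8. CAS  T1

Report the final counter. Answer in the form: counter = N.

counter = 4

   1) LOAD T0:  M=1  r_T0=1
   2) LOAD T1:  M=1  r_T1=1
   3) CAS  T0:  M=2  r_T0=1 ✓
   4) CAS  T1:  M=2  r_T1=1 ✗
   5) LOAD T1:  M=2  r_T1=2
   6) CAS  T1:  M=3  r_T1=2 ✓
   7) LOAD T1:  M=3  r_T1=3
   8) CAS  T1:  M=4  r_T1=3 ✓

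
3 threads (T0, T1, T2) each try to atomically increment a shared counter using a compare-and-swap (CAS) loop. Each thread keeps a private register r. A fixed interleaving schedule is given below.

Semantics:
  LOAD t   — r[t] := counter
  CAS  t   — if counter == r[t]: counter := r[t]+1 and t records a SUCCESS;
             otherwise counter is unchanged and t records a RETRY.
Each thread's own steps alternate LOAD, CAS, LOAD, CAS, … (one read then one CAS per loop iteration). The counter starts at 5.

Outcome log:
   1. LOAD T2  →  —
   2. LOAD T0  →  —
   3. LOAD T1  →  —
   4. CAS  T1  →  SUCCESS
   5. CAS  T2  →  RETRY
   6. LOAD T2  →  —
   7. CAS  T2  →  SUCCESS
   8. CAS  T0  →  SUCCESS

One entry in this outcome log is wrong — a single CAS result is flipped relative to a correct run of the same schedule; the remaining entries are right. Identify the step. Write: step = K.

step = 8

Re-executing:
step 1: T2 LOAD ⇒ load; ctr=5 reg=5
step 2: T0 LOAD ⇒ load; ctr=5 reg=5
step 3: T1 LOAD ⇒ load; ctr=5 reg=5
step 4: T1 CAS ⇒ ok; ctr=6 reg=5
step 5: T2 CAS ⇒ retry; ctr=6 reg=5
step 6: T2 LOAD ⇒ load; ctr=6 reg=6
step 7: T2 CAS ⇒ ok; ctr=7 reg=6
step 8: T0 CAS ⇒ retry; ctr=7 reg=5
Flip is step 8.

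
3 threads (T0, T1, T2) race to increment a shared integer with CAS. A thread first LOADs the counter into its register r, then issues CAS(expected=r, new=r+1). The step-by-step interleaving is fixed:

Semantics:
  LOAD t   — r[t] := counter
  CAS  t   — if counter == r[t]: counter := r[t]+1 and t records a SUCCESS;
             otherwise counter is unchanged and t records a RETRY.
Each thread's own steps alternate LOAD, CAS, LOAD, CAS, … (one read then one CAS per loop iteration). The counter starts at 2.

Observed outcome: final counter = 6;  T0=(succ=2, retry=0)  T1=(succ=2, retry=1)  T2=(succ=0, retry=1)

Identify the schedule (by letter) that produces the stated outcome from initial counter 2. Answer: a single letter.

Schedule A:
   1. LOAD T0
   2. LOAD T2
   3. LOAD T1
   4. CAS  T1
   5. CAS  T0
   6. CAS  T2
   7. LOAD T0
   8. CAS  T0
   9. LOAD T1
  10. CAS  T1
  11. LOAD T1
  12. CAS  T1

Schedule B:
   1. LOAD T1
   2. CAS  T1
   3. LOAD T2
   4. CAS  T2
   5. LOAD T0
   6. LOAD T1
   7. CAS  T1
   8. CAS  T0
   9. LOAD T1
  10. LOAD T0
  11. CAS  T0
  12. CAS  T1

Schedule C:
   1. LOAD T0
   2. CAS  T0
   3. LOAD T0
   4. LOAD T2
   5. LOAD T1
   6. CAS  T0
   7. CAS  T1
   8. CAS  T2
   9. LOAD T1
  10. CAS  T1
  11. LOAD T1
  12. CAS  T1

Simulating candidate C:
#1 T0 reads 2
#2 T0 CAS(2→3) writes; counter now 3
#3 T0 reads 3
#4 T2 reads 3
#5 T1 reads 3
#6 T0 CAS(3→4) writes; counter now 4
#7 T1 CAS(3→4) fails; counter now 4
#8 T2 CAS(3→4) fails; counter now 4
#9 T1 reads 4
#10 T1 CAS(4→5) writes; counter now 5
#11 T1 reads 5
#12 T1 CAS(5→6) writes; counter now 6

C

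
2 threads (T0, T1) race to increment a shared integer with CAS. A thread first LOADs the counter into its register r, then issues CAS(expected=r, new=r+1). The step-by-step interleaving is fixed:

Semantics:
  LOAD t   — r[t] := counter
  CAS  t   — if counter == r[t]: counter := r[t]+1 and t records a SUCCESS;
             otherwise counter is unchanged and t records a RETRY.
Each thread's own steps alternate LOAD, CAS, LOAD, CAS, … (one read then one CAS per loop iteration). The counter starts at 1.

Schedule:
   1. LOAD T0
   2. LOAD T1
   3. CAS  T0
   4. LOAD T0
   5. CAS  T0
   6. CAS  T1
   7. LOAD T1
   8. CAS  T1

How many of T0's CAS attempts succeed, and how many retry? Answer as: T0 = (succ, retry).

[1] T0.load  rd  (counter 1, T0.r 1)
[2] T1.load  rd  (counter 1, T1.r 1)
[3] T0.cas  hit  (counter 2, T0.r 1)
[4] T0.load  rd  (counter 2, T0.r 2)
[5] T0.cas  hit  (counter 3, T0.r 2)
[6] T1.cas  miss  (counter 3, T1.r 1)
[7] T1.load  rd  (counter 3, T1.r 3)
[8] T1.cas  hit  (counter 4, T1.r 3)

T0 = (2, 0)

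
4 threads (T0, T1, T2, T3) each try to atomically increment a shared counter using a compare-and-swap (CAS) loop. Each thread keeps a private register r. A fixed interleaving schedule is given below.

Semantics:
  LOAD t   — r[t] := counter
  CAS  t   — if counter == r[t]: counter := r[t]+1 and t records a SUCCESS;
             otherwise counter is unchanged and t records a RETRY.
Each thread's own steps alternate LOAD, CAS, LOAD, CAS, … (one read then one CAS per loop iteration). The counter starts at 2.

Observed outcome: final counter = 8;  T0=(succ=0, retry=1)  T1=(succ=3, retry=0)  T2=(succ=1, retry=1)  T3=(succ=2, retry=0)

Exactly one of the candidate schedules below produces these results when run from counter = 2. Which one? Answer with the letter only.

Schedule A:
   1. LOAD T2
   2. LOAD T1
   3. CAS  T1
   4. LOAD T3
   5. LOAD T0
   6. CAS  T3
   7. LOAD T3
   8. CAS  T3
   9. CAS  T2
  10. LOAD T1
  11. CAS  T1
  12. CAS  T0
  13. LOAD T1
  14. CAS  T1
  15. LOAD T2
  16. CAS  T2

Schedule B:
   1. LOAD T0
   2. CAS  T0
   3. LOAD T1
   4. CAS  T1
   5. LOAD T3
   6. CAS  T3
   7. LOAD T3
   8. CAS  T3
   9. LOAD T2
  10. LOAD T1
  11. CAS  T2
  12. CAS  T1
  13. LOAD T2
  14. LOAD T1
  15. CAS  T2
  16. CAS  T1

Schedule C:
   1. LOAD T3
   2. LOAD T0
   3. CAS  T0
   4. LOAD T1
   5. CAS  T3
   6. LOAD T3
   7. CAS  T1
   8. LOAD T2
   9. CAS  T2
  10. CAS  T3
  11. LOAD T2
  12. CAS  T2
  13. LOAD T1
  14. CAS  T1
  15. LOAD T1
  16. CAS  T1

A

Tracing schedule A:
step 1: T2 LOAD ⇒ load; ctr=2 reg=2
step 2: T1 LOAD ⇒ load; ctr=2 reg=2
step 3: T1 CAS ⇒ ok; ctr=3 reg=2
step 4: T3 LOAD ⇒ load; ctr=3 reg=3
step 5: T0 LOAD ⇒ load; ctr=3 reg=3
step 6: T3 CAS ⇒ ok; ctr=4 reg=3
step 7: T3 LOAD ⇒ load; ctr=4 reg=4
step 8: T3 CAS ⇒ ok; ctr=5 reg=4
step 9: T2 CAS ⇒ retry; ctr=5 reg=2
step 10: T1 LOAD ⇒ load; ctr=5 reg=5
step 11: T1 CAS ⇒ ok; ctr=6 reg=5
step 12: T0 CAS ⇒ retry; ctr=6 reg=3
step 13: T1 LOAD ⇒ load; ctr=6 reg=6
step 14: T1 CAS ⇒ ok; ctr=7 reg=6
step 15: T2 LOAD ⇒ load; ctr=7 reg=7
step 16: T2 CAS ⇒ ok; ctr=8 reg=7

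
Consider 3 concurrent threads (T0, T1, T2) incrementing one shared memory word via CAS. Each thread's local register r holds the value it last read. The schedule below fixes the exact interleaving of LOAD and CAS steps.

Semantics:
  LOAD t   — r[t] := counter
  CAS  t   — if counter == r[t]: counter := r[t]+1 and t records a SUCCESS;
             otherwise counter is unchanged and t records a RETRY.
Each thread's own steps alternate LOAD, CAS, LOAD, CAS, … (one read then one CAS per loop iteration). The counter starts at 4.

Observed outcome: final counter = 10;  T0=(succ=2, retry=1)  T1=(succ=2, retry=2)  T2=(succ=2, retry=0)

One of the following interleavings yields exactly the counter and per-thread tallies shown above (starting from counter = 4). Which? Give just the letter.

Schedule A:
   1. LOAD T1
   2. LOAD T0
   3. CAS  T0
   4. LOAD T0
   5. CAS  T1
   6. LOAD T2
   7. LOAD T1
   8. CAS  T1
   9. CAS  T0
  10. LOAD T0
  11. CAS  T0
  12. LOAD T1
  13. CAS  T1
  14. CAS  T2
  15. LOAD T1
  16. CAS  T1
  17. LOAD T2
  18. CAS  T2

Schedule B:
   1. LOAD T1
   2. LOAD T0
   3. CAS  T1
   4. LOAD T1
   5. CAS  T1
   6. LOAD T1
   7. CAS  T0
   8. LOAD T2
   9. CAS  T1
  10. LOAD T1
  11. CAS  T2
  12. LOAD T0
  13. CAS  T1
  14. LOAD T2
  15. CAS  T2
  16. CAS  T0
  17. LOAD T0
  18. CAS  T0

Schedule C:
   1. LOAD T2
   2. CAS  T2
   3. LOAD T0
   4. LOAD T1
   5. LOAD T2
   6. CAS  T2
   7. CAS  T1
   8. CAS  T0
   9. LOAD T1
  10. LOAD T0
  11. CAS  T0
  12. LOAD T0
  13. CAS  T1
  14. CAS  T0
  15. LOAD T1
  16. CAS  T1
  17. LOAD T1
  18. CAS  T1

C

Simulating candidate C:
   1) LOAD T2:  M=4  r_T2=4
   2) CAS  T2:  M=5  r_T2=4 ✓
   3) LOAD T0:  M=5  r_T0=5
   4) LOAD T1:  M=5  r_T1=5
   5) LOAD T2:  M=5  r_T2=5
   6) CAS  T2:  M=6  r_T2=5 ✓
   7) CAS  T1:  M=6  r_T1=5 ✗
   8) CAS  T0:  M=6  r_T0=5 ✗
   9) LOAD T1:  M=6  r_T1=6
  10) LOAD T0:  M=6  r_T0=6
  11) CAS  T0:  M=7  r_T0=6 ✓
  12) LOAD T0:  M=7  r_T0=7
  13) CAS  T1:  M=7  r_T1=6 ✗
  14) CAS  T0:  M=8  r_T0=7 ✓
  15) LOAD T1:  M=8  r_T1=8
  16) CAS  T1:  M=9  r_T1=8 ✓
  17) LOAD T1:  M=9  r_T1=9
  18) CAS  T1:  M=10  r_T1=9 ✓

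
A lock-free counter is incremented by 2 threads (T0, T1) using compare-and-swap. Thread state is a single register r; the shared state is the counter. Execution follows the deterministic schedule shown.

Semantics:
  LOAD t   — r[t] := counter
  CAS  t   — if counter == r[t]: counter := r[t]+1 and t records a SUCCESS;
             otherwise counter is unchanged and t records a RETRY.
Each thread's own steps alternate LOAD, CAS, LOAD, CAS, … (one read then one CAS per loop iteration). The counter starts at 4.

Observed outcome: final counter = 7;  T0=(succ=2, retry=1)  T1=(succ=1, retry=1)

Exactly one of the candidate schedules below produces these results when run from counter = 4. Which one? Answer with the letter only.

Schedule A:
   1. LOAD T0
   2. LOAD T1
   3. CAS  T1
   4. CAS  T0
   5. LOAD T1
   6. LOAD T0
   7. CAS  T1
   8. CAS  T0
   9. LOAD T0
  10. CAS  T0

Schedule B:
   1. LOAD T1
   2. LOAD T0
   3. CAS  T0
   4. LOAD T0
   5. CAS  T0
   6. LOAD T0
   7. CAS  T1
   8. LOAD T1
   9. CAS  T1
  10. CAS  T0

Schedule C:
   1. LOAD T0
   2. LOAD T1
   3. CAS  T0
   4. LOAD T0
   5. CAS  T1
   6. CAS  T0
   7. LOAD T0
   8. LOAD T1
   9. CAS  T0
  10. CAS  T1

B

Simulating candidate B:
1. LOAD T1 → mem=4 r[T1]=4 [LOAD]
2. LOAD T0 → mem=4 r[T0]=4 [LOAD]
3. CAS T0 → mem=5 r[T0]=4 [OK]
4. LOAD T0 → mem=5 r[T0]=5 [LOAD]
5. CAS T0 → mem=6 r[T0]=5 [OK]
6. LOAD T0 → mem=6 r[T0]=6 [LOAD]
7. CAS T1 → mem=6 r[T1]=4 [RETRY]
8. LOAD T1 → mem=6 r[T1]=6 [LOAD]
9. CAS T1 → mem=7 r[T1]=6 [OK]
10. CAS T0 → mem=7 r[T0]=6 [RETRY]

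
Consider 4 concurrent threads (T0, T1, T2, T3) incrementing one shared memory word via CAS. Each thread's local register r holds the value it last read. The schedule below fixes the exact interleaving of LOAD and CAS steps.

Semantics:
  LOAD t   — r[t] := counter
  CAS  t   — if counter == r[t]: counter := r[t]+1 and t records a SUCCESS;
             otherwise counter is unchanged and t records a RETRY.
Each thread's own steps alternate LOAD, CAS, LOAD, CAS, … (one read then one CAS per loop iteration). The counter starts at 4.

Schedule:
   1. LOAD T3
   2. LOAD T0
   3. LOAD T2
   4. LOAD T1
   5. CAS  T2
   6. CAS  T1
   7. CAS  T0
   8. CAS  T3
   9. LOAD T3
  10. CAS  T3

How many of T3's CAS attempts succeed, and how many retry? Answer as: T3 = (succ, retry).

1. LOAD T3 → mem=4 r[T3]=4 [LOAD]
2. LOAD T0 → mem=4 r[T0]=4 [LOAD]
3. LOAD T2 → mem=4 r[T2]=4 [LOAD]
4. LOAD T1 → mem=4 r[T1]=4 [LOAD]
5. CAS T2 → mem=5 r[T2]=4 [OK]
6. CAS T1 → mem=5 r[T1]=4 [RETRY]
7. CAS T0 → mem=5 r[T0]=4 [RETRY]
8. CAS T3 → mem=5 r[T3]=4 [RETRY]
9. LOAD T3 → mem=5 r[T3]=5 [LOAD]
10. CAS T3 → mem=6 r[T3]=5 [OK]

T3 = (1, 1)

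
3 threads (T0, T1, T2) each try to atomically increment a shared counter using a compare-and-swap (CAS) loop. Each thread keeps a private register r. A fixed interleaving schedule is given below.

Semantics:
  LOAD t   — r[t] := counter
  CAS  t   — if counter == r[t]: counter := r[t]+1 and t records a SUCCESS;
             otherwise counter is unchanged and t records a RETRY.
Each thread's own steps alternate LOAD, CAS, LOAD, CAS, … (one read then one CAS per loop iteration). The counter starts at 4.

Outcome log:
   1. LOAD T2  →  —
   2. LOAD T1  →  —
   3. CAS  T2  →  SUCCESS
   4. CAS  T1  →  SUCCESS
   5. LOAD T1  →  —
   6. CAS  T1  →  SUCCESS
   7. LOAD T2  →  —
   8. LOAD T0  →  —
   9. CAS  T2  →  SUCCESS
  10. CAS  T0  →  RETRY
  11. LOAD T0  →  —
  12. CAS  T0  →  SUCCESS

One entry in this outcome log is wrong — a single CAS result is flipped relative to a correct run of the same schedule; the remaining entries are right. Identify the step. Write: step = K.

Correct run:
   1) LOAD T2:  M=4  r_T2=4
   2) LOAD T1:  M=4  r_T1=4
   3) CAS  T2:  M=5  r_T2=4 ✓
   4) CAS  T1:  M=5  r_T1=4 ✗
   5) LOAD T1:  M=5  r_T1=5
   6) CAS  T1:  M=6  r_T1=5 ✓
   7) LOAD T2:  M=6  r_T2=6
   8) LOAD T0:  M=6  r_T0=6
   9) CAS  T2:  M=7  r_T2=6 ✓
  10) CAS  T0:  M=7  r_T0=6 ✗
  11) LOAD T0:  M=7  r_T0=7
  12) CAS  T0:  M=8  r_T0=7 ✓
Log disagrees first at step 4.

step = 4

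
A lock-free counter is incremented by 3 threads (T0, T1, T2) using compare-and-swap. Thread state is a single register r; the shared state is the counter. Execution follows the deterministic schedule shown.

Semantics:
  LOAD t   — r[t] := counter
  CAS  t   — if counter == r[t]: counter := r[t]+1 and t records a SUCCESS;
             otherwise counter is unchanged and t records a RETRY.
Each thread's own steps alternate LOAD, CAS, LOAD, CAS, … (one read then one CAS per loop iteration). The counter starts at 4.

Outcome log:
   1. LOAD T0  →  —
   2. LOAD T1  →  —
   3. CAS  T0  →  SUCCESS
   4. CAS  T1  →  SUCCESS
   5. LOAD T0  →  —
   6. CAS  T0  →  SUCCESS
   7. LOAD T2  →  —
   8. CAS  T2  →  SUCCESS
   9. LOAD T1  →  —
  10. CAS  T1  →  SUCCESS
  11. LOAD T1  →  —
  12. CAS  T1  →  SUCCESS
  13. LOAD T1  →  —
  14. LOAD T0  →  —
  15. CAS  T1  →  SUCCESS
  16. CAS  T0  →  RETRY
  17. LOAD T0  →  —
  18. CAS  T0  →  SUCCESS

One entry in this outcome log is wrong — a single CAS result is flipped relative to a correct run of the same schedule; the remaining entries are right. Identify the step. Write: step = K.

step = 4

Reference trace:
   1) LOAD T0:  M=4  r_T0=4
   2) LOAD T1:  M=4  r_T1=4
   3) CAS  T0:  M=5  r_T0=4 ✓
   4) CAS  T1:  M=5  r_T1=4 ✗
   5) LOAD T0:  M=5  r_T0=5
   6) CAS  T0:  M=6  r_T0=5 ✓
   7) LOAD T2:  M=6  r_T2=6
   8) CAS  T2:  M=7  r_T2=6 ✓
   9) LOAD T1:  M=7  r_T1=7
  10) CAS  T1:  M=8  r_T1=7 ✓
  11) LOAD T1:  M=8  r_T1=8
  12) CAS  T1:  M=9  r_T1=8 ✓
  13) LOAD T1:  M=9  r_T1=9
  14) LOAD T0:  M=9  r_T0=9
  15) CAS  T1:  M=10  r_T1=9 ✓
  16) CAS  T0:  M=10  r_T0=9 ✗
  17) LOAD T0:  M=10  r_T0=10
  18) CAS  T0:  M=11  r_T0=10 ✓
Mismatch at 4.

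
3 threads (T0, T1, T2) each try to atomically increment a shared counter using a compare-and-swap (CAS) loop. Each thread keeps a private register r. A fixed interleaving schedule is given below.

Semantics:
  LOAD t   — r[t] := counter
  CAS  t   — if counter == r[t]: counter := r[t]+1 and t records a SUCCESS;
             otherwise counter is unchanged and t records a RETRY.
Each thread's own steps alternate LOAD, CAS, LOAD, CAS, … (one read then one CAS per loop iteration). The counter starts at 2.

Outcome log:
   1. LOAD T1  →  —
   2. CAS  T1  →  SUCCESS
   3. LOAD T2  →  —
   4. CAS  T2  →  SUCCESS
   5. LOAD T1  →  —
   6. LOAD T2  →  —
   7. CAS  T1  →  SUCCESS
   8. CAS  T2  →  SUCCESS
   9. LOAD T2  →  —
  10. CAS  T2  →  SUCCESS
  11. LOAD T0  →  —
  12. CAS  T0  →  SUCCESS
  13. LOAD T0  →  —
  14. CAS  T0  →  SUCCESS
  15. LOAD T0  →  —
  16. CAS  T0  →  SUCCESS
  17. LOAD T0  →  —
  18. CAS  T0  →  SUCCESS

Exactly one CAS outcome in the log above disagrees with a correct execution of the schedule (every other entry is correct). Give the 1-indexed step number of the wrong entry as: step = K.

step = 8

Correct run:
#1 T1 reads 2
#2 T1 CAS(2→3) writes; counter now 3
#3 T2 reads 3
#4 T2 CAS(3→4) writes; counter now 4
#5 T1 reads 4
#6 T2 reads 4
#7 T1 CAS(4→5) writes; counter now 5
#8 T2 CAS(4→5) fails; counter now 5
#9 T2 reads 5
#10 T2 CAS(5→6) writes; counter now 6
#11 T0 reads 6
#12 T0 CAS(6→7) writes; counter now 7
#13 T0 reads 7
#14 T0 CAS(7→8) writes; counter now 8
#15 T0 reads 8
#16 T0 CAS(8→9) writes; counter now 9
#17 T0 reads 9
#18 T0 CAS(9→10) writes; counter now 10
Log disagrees first at step 8.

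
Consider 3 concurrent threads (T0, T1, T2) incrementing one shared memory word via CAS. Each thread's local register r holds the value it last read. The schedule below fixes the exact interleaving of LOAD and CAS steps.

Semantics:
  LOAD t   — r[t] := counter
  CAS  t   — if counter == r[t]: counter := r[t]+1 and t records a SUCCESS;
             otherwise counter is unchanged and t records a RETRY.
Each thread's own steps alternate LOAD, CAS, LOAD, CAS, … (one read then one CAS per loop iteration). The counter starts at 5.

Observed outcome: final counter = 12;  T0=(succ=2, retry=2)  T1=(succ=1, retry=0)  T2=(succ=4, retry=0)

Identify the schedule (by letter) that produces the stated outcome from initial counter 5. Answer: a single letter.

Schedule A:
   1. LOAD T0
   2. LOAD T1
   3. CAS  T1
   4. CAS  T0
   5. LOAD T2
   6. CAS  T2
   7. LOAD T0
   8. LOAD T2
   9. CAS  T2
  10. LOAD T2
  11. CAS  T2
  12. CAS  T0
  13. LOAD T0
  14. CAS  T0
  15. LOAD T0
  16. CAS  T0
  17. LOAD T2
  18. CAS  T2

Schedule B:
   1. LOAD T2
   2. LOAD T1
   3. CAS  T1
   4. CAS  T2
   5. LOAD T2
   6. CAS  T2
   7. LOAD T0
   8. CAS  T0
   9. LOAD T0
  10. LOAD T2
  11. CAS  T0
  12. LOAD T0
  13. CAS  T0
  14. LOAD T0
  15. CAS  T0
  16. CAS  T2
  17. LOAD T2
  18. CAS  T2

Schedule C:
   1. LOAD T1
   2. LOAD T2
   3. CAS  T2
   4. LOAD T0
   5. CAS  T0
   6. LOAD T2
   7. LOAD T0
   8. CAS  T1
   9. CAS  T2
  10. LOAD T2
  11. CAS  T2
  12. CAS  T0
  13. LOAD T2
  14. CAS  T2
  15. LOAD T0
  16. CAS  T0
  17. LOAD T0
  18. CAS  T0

A

Simulating candidate A:
#1 T0 reads 5
#2 T1 reads 5
#3 T1 CAS(5→6) writes; counter now 6
#4 T0 CAS(5→6) fails; counter now 6
#5 T2 reads 6
#6 T2 CAS(6→7) writes; counter now 7
#7 T0 reads 7
#8 T2 reads 7
#9 T2 CAS(7→8) writes; counter now 8
#10 T2 reads 8
#11 T2 CAS(8→9) writes; counter now 9
#12 T0 CAS(7→8) fails; counter now 9
#13 T0 reads 9
#14 T0 CAS(9→10) writes; counter now 10
#15 T0 reads 10
#16 T0 CAS(10→11) writes; counter now 11
#17 T2 reads 11
#18 T2 CAS(11→12) writes; counter now 12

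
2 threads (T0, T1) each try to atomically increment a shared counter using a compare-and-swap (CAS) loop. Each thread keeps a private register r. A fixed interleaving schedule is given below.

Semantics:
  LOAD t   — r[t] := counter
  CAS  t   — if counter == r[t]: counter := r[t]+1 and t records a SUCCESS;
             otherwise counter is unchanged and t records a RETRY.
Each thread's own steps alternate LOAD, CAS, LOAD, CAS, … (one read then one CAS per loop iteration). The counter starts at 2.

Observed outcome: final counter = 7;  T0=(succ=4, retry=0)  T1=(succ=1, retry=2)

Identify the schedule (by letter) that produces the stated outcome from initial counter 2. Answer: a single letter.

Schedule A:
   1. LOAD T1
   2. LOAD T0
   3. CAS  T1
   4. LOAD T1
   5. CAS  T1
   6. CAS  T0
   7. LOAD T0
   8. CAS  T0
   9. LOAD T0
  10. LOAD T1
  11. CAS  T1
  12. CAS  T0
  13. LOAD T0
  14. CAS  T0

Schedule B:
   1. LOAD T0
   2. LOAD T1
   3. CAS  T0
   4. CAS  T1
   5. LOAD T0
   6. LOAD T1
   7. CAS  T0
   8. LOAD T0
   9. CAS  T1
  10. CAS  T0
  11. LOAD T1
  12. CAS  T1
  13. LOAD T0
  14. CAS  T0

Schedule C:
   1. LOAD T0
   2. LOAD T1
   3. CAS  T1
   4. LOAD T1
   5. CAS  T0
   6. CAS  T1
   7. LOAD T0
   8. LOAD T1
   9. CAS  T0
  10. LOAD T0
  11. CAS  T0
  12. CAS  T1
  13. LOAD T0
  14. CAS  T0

B

Run B:
[1] T0.load  rd  (counter 2, T0.r 2)
[2] T1.load  rd  (counter 2, T1.r 2)
[3] T0.cas  hit  (counter 3, T0.r 2)
[4] T1.cas  miss  (counter 3, T1.r 2)
[5] T0.load  rd  (counter 3, T0.r 3)
[6] T1.load  rd  (counter 3, T1.r 3)
[7] T0.cas  hit  (counter 4, T0.r 3)
[8] T0.load  rd  (counter 4, T0.r 4)
[9] T1.cas  miss  (counter 4, T1.r 3)
[10] T0.cas  hit  (counter 5, T0.r 4)
[11] T1.load  rd  (counter 5, T1.r 5)
[12] T1.cas  hit  (counter 6, T1.r 5)
[13] T0.load  rd  (counter 6, T0.r 6)
[14] T0.cas  hit  (counter 7, T0.r 6)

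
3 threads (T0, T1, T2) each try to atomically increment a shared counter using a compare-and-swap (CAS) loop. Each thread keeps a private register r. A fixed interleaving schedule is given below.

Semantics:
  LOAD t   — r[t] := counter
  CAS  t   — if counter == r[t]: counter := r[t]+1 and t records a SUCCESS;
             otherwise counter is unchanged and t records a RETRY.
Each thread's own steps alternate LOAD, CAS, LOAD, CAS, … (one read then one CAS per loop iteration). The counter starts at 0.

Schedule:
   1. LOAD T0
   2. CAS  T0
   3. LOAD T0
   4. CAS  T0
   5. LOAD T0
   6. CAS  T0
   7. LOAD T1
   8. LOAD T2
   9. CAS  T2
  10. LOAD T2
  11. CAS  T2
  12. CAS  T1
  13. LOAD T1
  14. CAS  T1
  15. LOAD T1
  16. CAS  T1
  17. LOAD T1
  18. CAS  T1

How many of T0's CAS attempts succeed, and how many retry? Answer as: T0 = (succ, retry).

   1) LOAD T0:  M=0  r_T0=0
   2) CAS  T0:  M=1  r_T0=0 ✓
   3) LOAD T0:  M=1  r_T0=1
   4) CAS  T0:  M=2  r_T0=1 ✓
   5) LOAD T0:  M=2  r_T0=2
   6) CAS  T0:  M=3  r_T0=2 ✓
   7) LOAD T1:  M=3  r_T1=3
   8) LOAD T2:  M=3  r_T2=3
   9) CAS  T2:  M=4  r_T2=3 ✓
  10) LOAD T2:  M=4  r_T2=4
  11) CAS  T2:  M=5  r_T2=4 ✓
  12) CAS  T1:  M=5  r_T1=3 ✗
  13) LOAD T1:  M=5  r_T1=5
  14) CAS  T1:  M=6  r_T1=5 ✓
  15) LOAD T1:  M=6  r_T1=6
  16) CAS  T1:  M=7  r_T1=6 ✓
  17) LOAD T1:  M=7  r_T1=7
  18) CAS  T1:  M=8  r_T1=7 ✓

T0 = (3, 0)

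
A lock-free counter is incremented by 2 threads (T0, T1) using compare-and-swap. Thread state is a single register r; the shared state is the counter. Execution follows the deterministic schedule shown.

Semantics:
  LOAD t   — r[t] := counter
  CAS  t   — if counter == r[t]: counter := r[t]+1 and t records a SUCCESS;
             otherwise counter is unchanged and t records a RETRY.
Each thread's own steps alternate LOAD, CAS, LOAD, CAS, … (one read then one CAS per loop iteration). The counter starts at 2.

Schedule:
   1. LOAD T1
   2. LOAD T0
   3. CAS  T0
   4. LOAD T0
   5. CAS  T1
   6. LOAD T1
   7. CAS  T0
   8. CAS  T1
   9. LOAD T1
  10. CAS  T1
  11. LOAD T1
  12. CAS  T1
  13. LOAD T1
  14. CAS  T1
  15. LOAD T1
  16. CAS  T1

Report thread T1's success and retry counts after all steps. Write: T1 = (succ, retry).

[1] T1.load  rd  (counter 2, T1.r 2)
[2] T0.load  rd  (counter 2, T0.r 2)
[3] T0.cas  hit  (counter 3, T0.r 2)
[4] T0.load  rd  (counter 3, T0.r 3)
[5] T1.cas  miss  (counter 3, T1.r 2)
[6] T1.load  rd  (counter 3, T1.r 3)
[7] T0.cas  hit  (counter 4, T0.r 3)
[8] T1.cas  miss  (counter 4, T1.r 3)
[9] T1.load  rd  (counter 4, T1.r 4)
[10] T1.cas  hit  (counter 5, T1.r 4)
[11] T1.load  rd  (counter 5, T1.r 5)
[12] T1.cas  hit  (counter 6, T1.r 5)
[13] T1.load  rd  (counter 6, T1.r 6)
[14] T1.cas  hit  (counter 7, T1.r 6)
[15] T1.load  rd  (counter 7, T1.r 7)
[16] T1.cas  hit  (counter 8, T1.r 7)

T1 = (4, 2)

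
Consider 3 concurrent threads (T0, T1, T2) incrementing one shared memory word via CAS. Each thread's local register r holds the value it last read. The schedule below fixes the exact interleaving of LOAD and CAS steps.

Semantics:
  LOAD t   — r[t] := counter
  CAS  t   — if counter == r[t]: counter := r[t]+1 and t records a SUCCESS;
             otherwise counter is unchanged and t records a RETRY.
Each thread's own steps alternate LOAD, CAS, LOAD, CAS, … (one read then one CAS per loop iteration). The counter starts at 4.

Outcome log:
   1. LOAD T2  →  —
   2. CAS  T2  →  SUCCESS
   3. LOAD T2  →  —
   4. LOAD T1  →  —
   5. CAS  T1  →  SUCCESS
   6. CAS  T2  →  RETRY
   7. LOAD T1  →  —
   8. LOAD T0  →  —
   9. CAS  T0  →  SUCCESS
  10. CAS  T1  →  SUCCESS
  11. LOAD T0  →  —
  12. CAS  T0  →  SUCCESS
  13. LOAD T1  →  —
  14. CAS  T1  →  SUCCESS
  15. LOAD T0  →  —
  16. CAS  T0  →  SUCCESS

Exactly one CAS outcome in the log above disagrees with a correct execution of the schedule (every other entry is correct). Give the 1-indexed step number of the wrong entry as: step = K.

step = 10

Re-executing:
1. LOAD T2 → mem=4 r[T2]=4 [LOAD]
2. CAS T2 → mem=5 r[T2]=4 [OK]
3. LOAD T2 → mem=5 r[T2]=5 [LOAD]
4. LOAD T1 → mem=5 r[T1]=5 [LOAD]
5. CAS T1 → mem=6 r[T1]=5 [OK]
6. CAS T2 → mem=6 r[T2]=5 [RETRY]
7. LOAD T1 → mem=6 r[T1]=6 [LOAD]
8. LOAD T0 → mem=6 r[T0]=6 [LOAD]
9. CAS T0 → mem=7 r[T0]=6 [OK]
10. CAS T1 → mem=7 r[T1]=6 [RETRY]
11. LOAD T0 → mem=7 r[T0]=7 [LOAD]
12. CAS T0 → mem=8 r[T0]=7 [OK]
13. LOAD T1 → mem=8 r[T1]=8 [LOAD]
14. CAS T1 → mem=9 r[T1]=8 [OK]
15. LOAD T0 → mem=9 r[T0]=9 [LOAD]
16. CAS T0 → mem=10 r[T0]=9 [OK]
Log disagrees first at step 10.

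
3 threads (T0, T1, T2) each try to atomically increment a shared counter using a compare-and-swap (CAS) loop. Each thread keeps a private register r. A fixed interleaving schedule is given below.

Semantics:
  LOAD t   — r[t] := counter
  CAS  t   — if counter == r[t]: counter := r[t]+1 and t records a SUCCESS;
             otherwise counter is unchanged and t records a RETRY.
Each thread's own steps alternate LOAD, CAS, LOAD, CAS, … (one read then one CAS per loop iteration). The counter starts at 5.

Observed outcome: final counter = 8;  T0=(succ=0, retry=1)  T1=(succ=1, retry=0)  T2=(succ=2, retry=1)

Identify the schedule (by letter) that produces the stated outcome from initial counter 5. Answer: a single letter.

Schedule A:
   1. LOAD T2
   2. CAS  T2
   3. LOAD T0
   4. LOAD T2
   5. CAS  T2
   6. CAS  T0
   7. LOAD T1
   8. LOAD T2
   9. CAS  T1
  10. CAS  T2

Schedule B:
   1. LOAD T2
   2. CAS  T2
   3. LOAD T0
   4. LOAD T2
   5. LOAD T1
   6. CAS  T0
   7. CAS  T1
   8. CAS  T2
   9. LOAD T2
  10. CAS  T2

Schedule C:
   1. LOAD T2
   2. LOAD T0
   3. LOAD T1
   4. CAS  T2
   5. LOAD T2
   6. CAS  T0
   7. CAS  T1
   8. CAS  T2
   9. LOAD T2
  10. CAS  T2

Tracing schedule A:
[1] T2.load  rd  (counter 5, T2.r 5)
[2] T2.cas  hit  (counter 6, T2.r 5)
[3] T0.load  rd  (counter 6, T0.r 6)
[4] T2.load  rd  (counter 6, T2.r 6)
[5] T2.cas  hit  (counter 7, T2.r 6)
[6] T0.cas  miss  (counter 7, T0.r 6)
[7] T1.load  rd  (counter 7, T1.r 7)
[8] T2.load  rd  (counter 7, T2.r 7)
[9] T1.cas  hit  (counter 8, T1.r 7)
[10] T2.cas  miss  (counter 8, T2.r 7)

A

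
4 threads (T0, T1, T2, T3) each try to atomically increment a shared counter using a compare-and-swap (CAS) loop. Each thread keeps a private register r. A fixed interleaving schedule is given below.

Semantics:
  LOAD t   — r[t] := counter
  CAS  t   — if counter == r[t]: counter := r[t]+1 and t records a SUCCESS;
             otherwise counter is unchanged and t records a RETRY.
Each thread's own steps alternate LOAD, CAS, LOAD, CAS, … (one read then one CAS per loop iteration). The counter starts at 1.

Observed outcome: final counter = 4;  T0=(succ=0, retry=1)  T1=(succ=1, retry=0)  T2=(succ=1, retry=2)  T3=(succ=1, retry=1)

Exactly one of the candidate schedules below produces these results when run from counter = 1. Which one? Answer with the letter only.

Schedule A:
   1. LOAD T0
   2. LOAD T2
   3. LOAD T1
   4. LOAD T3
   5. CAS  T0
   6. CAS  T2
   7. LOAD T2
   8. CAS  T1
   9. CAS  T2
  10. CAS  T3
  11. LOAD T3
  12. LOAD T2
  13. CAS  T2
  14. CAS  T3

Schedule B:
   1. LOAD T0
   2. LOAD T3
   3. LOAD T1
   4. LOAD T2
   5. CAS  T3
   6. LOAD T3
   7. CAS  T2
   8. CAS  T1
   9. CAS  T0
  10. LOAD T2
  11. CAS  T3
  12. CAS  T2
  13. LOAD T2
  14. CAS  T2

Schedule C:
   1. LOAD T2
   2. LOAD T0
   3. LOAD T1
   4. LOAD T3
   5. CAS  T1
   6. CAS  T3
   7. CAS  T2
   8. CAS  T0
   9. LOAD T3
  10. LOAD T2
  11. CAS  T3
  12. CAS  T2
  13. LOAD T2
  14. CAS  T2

Simulating candidate C:
#1 T2 reads 1
#2 T0 reads 1
#3 T1 reads 1
#4 T3 reads 1
#5 T1 CAS(1→2) writes; counter now 2
#6 T3 CAS(1→2) fails; counter now 2
#7 T2 CAS(1→2) fails; counter now 2
#8 T0 CAS(1→2) fails; counter now 2
#9 T3 reads 2
#10 T2 reads 2
#11 T3 CAS(2→3) writes; counter now 3
#12 T2 CAS(2→3) fails; counter now 3
#13 T2 reads 3
#14 T2 CAS(3→4) writes; counter now 4

C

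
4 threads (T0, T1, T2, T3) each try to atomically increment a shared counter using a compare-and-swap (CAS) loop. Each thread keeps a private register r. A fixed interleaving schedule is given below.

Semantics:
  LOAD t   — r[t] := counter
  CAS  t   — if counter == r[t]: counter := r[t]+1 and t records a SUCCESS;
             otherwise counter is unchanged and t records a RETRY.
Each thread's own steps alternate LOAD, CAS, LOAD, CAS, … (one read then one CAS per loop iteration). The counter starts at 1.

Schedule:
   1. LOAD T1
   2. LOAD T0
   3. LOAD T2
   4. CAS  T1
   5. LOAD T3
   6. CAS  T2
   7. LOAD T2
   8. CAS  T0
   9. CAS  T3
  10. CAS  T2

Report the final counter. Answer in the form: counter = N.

counter = 3

1. LOAD T1 → mem=1 r[T1]=1 [LOAD]
2. LOAD T0 → mem=1 r[T0]=1 [LOAD]
3. LOAD T2 → mem=1 r[T2]=1 [LOAD]
4. CAS T1 → mem=2 r[T1]=1 [OK]
5. LOAD T3 → mem=2 r[T3]=2 [LOAD]
6. CAS T2 → mem=2 r[T2]=1 [RETRY]
7. LOAD T2 → mem=2 r[T2]=2 [LOAD]
8. CAS T0 → mem=2 r[T0]=1 [RETRY]
9. CAS T3 → mem=3 r[T3]=2 [OK]
10. CAS T2 → mem=3 r[T2]=2 [RETRY]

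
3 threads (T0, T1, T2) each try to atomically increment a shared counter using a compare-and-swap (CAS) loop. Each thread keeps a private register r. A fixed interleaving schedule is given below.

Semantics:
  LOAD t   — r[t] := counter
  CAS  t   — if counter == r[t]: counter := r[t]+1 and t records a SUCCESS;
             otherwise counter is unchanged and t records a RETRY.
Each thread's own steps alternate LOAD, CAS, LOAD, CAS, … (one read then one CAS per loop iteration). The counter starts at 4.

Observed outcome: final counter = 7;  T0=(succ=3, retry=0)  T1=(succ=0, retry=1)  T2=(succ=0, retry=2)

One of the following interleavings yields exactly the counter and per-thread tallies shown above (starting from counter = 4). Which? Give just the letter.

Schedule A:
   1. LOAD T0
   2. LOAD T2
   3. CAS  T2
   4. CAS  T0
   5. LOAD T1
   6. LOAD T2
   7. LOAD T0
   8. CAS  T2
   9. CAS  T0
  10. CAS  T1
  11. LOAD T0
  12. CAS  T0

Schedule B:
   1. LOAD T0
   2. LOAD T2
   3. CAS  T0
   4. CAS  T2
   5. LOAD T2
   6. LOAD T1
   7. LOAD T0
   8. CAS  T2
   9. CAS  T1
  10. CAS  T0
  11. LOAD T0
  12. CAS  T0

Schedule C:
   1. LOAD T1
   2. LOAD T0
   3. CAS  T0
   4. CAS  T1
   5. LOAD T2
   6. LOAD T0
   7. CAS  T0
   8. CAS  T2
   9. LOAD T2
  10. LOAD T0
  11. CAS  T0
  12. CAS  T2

Simulating candidate C:
[1] T1.load  rd  (counter 4, T1.r 4)
[2] T0.load  rd  (counter 4, T0.r 4)
[3] T0.cas  hit  (counter 5, T0.r 4)
[4] T1.cas  miss  (counter 5, T1.r 4)
[5] T2.load  rd  (counter 5, T2.r 5)
[6] T0.load  rd  (counter 5, T0.r 5)
[7] T0.cas  hit  (counter 6, T0.r 5)
[8] T2.cas  miss  (counter 6, T2.r 5)
[9] T2.load  rd  (counter 6, T2.r 6)
[10] T0.load  rd  (counter 6, T0.r 6)
[11] T0.cas  hit  (counter 7, T0.r 6)
[12] T2.cas  miss  (counter 7, T2.r 6)

C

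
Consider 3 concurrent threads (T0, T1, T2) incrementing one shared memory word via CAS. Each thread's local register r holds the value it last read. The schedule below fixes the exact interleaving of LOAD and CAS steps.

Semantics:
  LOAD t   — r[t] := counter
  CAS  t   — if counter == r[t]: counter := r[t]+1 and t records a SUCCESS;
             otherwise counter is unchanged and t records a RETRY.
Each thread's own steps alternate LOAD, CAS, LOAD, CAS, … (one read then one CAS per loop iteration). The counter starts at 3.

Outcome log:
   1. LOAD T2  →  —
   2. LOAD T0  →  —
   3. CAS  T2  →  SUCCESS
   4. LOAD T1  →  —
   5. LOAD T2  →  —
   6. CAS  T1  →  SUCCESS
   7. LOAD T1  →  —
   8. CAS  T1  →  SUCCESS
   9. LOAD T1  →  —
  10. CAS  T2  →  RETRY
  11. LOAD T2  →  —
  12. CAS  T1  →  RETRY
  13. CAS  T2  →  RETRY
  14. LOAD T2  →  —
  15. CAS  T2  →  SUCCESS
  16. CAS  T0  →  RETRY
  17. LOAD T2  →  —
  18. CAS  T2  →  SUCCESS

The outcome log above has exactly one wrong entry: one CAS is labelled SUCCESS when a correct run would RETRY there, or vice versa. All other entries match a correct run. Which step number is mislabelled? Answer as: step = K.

step = 12

Reference trace:
[1] T2.load  rd  (counter 3, T2.r 3)
[2] T0.load  rd  (counter 3, T0.r 3)
[3] T2.cas  hit  (counter 4, T2.r 3)
[4] T1.load  rd  (counter 4, T1.r 4)
[5] T2.load  rd  (counter 4, T2.r 4)
[6] T1.cas  hit  (counter 5, T1.r 4)
[7] T1.load  rd  (counter 5, T1.r 5)
[8] T1.cas  hit  (counter 6, T1.r 5)
[9] T1.load  rd  (counter 6, T1.r 6)
[10] T2.cas  miss  (counter 6, T2.r 4)
[11] T2.load  rd  (counter 6, T2.r 6)
[12] T1.cas  hit  (counter 7, T1.r 6)
[13] T2.cas  miss  (counter 7, T2.r 6)
[14] T2.load  rd  (counter 7, T2.r 7)
[15] T2.cas  hit  (counter 8, T2.r 7)
[16] T0.cas  miss  (counter 8, T0.r 3)
[17] T2.load  rd  (counter 8, T2.r 8)
[18] T2.cas  hit  (counter 9, T2.r 8)
Mismatch at 12.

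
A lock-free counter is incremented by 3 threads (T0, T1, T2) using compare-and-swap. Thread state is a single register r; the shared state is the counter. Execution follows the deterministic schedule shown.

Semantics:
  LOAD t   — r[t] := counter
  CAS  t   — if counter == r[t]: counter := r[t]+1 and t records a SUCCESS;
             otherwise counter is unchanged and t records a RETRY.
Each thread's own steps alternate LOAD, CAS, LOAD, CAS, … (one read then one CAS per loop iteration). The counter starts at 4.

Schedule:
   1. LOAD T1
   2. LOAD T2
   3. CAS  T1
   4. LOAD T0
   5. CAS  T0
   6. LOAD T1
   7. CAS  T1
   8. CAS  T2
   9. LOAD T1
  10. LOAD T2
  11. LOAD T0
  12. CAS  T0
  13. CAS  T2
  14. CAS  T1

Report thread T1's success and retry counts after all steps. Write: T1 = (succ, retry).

T1 = (2, 1)

   1) LOAD T1:  M=4  r_T1=4
   2) LOAD T2:  M=4  r_T2=4
   3) CAS  T1:  M=5  r_T1=4 ✓
   4) LOAD T0:  M=5  r_T0=5
   5) CAS  T0:  M=6  r_T0=5 ✓
   6) LOAD T1:  M=6  r_T1=6
   7) CAS  T1:  M=7  r_T1=6 ✓
   8) CAS  T2:  M=7  r_T2=4 ✗
   9) LOAD T1:  M=7  r_T1=7
  10) LOAD T2:  M=7  r_T2=7
  11) LOAD T0:  M=7  r_T0=7
  12) CAS  T0:  M=8  r_T0=7 ✓
  13) CAS  T2:  M=8  r_T2=7 ✗
  14) CAS  T1:  M=8  r_T1=7 ✗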